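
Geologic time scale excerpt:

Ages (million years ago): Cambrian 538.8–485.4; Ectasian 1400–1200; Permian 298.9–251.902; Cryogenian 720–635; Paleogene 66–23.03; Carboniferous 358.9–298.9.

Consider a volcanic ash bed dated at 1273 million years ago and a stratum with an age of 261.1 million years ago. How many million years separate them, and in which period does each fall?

1011.9 million years apart; the first in the Ectasian, the second in the Permian

Elapsed time: 1273 − 261.1 = 1011.9 Myr.
1273 Ma lies within 1400–1200 Ma: Ectasian.
261.1 Ma lies within 298.9–251.902 Ma: Permian.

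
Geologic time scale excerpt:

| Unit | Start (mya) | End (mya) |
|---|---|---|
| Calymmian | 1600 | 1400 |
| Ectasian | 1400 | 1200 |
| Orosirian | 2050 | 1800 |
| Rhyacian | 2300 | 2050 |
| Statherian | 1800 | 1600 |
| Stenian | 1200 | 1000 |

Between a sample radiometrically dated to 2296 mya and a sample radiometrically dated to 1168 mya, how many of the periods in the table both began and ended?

2296 Ma sits inside the Rhyacian (2300–2050) and 1168 Ma inside the Stenian (1200–1000); neither of those is wholly between the two dates.
The listed periods lying completely between them are Orosirian, Statherian, Calymmian, Ectasian — 4 in all.

4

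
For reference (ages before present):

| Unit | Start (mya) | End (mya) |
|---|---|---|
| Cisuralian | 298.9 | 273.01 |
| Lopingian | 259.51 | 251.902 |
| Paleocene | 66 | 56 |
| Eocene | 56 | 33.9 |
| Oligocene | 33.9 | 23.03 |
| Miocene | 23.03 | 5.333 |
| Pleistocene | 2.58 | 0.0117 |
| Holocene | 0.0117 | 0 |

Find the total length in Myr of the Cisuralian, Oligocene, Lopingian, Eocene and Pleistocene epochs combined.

Duration is start − end for each: (298.9 − 273.01) + (33.9 − 23.03) + (259.51 − 251.902) + (56 − 33.9) + (2.58 − 0.0117).
That is 25.89 + 10.87 + 7.608 + 22.1 + 2.5683, which totals 69.0363 million years.

69.0363 million years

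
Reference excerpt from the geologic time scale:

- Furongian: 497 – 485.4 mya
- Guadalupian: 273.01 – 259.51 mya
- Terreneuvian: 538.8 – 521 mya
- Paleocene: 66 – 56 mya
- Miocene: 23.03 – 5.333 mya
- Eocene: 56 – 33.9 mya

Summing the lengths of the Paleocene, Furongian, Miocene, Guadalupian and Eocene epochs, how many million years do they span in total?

74.897 million years

Duration is start − end for each: (66 − 56) + (497 − 485.4) + (23.03 − 5.333) + (273.01 − 259.51) + (56 − 33.9).
That is 10 + 11.6 + 17.697 + 13.5 + 22.1, which totals 74.897 million years.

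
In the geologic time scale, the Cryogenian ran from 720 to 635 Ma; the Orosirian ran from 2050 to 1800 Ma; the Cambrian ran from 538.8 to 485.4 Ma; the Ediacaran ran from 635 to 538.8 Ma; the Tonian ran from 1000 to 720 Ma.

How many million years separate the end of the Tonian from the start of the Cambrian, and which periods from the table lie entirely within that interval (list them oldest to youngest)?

End of Tonian = 720 Ma; start of Cambrian = 538.8 Ma.
Gap = 720 − 538.8 = 181.2 Myr.
Periods wholly inside 720–538.8 Ma: Cryogenian (720–635), Ediacaran (635–538.8).

181.2 million years; Cryogenian, Ediacaran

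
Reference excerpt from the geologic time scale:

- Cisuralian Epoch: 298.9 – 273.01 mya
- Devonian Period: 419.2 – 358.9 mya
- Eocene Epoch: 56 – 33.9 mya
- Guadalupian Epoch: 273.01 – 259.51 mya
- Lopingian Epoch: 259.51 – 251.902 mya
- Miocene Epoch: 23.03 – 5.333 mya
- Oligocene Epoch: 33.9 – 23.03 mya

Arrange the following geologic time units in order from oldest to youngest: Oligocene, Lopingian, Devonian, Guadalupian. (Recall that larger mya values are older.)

The oldest of these is Devonian (starts 419.2 Ma) and the youngest is Oligocene (ends 23.03 Ma).
In between, by decreasing start age: Guadalupian (273.01), Lopingian (259.51).

Devonian, Guadalupian, Lopingian, Oligocene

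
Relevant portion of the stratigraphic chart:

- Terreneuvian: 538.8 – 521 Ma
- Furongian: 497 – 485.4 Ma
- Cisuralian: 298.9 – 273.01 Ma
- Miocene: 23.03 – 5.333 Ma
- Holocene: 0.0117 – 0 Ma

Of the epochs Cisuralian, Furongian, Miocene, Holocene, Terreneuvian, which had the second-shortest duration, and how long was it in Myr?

Furongian, 11.6 million years

Durations: Cisuralian 25.89; Furongian 11.6; Miocene 17.697; Holocene 0.0117; Terreneuvian 17.8 Myr.
Sorted shortest-first: Holocene (0.0117), Furongian (11.6), Miocene (17.697), Terreneuvian (17.8), Cisuralian (25.89).
The second shortest is Furongian at 11.6 Myr.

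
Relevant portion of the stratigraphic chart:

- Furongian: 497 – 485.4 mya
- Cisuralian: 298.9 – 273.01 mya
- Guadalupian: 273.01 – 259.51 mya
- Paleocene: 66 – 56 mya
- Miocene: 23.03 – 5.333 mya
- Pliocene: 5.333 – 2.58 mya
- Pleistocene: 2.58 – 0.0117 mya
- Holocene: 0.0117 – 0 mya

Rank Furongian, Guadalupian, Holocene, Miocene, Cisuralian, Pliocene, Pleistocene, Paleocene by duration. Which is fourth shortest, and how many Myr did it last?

Paleocene, 10 million years

Durations: Furongian 11.6; Guadalupian 13.5; Holocene 0.0117; Miocene 17.697; Cisuralian 25.89; Pliocene 2.753; Pleistocene 2.5683; Paleocene 10 Myr.
Sorted shortest-first: Holocene (0.0117), Pleistocene (2.5683), Pliocene (2.753), Paleocene (10), Furongian (11.6), Guadalupian (13.5), Miocene (17.697), Cisuralian (25.89).
The fourth shortest is Paleocene at 10 Myr.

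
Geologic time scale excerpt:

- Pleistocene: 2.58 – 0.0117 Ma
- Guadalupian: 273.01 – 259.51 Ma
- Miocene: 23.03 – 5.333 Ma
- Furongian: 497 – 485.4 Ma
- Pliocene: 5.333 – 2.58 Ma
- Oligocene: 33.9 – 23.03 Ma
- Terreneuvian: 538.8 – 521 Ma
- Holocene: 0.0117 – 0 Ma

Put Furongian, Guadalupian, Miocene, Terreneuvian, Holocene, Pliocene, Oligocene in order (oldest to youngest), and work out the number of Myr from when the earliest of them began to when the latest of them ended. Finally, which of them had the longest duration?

Start ages (Ma): Terreneuvian 538.8, Furongian 497, Guadalupian 273.01, Oligocene 33.9, Miocene 23.03, Pliocene 5.333, Holocene 0.0117.
Ordered oldest to youngest: Terreneuvian, Furongian, Guadalupian, Oligocene, Miocene, Pliocene, Holocene.
Span = 538.8 − 0 = 538.8 Myr.
Durations: Terreneuvian 17.8, Miocene 17.697, Guadalupian 13.5, Holocene 0.0117, Oligocene 10.87, Furongian 11.6, Pliocene 2.753 → longest is Terreneuvian (17.8 Myr).

Terreneuvian → Furongian → Guadalupian → Oligocene → Miocene → Pliocene → Holocene; total span 538.8 Myr; longest is Terreneuvian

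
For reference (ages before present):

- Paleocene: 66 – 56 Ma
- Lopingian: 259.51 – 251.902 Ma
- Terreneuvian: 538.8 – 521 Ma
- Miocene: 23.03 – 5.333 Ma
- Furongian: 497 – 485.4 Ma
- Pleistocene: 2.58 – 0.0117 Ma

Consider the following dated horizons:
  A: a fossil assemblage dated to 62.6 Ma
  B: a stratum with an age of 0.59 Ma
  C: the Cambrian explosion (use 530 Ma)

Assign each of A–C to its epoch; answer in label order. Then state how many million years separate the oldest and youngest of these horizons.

A — Paleocene; B — Pleistocene; C — Terreneuvian; span 529.41 million years

A: 62.6 Ma lies in 66–56 Ma, so Paleocene.
B: 0.59 Ma lies in 2.58–0.0117 Ma, so Pleistocene.
C: 530 Ma lies in 538.8–521 Ma, so Terreneuvian.
Oldest = 530 Ma, youngest = 0.59 Ma → span 529.41 Myr.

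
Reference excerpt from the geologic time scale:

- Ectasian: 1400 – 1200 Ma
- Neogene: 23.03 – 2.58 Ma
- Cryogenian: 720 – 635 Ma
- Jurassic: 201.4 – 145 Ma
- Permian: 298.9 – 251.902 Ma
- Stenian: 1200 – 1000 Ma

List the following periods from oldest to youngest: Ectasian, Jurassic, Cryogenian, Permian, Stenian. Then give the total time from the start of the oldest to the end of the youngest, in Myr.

From the excerpt: Ectasian 1400–1200; Jurassic 201.4–145; Cryogenian 720–635; Permian 298.9–251.902; Stenian 1200–1000 (Ma).
Larger Ma is earlier, so the oldest is Ectasian and the youngest is Jurassic; oldest to youngest: Ectasian, Stenian, Cryogenian, Permian, Jurassic.
Oldest start 1400 minus youngest end 145 gives 1255 Myr overall.

Ectasian, Stenian, Cryogenian, Permian, Jurassic; total span 1255 Myr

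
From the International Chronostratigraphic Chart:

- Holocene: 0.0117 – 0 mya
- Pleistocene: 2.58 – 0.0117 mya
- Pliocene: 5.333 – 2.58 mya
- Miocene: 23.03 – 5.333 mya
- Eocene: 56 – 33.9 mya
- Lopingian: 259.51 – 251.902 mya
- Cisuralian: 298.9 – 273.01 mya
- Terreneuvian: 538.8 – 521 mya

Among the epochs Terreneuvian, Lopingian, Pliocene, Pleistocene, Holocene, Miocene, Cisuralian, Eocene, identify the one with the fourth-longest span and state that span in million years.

Durations: Terreneuvian 17.8; Lopingian 7.608; Pliocene 2.753; Pleistocene 2.5683; Holocene 0.0117; Miocene 17.697; Cisuralian 25.89; Eocene 22.1 Myr.
Sorted longest-first: Cisuralian (25.89), Eocene (22.1), Terreneuvian (17.8), Miocene (17.697), Lopingian (7.608), Pliocene (2.753), Pleistocene (2.5683), Holocene (0.0117).
The fourth longest is Miocene at 17.697 Myr.

Miocene, 17.697 million years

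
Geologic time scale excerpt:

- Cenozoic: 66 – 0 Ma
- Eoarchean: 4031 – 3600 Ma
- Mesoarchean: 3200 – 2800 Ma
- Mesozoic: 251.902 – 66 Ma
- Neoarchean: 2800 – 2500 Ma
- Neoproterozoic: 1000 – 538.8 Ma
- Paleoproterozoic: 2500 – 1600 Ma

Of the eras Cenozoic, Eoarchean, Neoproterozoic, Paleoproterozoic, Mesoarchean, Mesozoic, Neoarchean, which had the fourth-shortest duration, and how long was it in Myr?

Mesoarchean, 400 million years

Start − end for each: Cenozoic 66 − 0 = 66; Eoarchean 4031 − 3600 = 431; Neoproterozoic 1000 − 538.8 = 461.2; Paleoproterozoic 2500 − 1600 = 900; Mesoarchean 3200 − 2800 = 400; Mesozoic 251.902 − 66 = 185.902; Neoarchean 2800 − 2500 = 300.
Ranking these from shortest: Cenozoic < Mesozoic < Neoarchean < Mesoarchean < Eoarchean < Neoproterozoic < Paleoproterozoic.
Position 4 in that ranking is Mesoarchean, which lasted 400 Myr.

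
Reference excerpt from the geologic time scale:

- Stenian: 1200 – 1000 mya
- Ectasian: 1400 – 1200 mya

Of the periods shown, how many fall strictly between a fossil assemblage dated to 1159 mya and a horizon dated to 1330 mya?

0

The older date is 1330 Ma and the younger is 1159 Ma.
No period both begins after 1330 Ma and ends before 1159 Ma, so the count is 0.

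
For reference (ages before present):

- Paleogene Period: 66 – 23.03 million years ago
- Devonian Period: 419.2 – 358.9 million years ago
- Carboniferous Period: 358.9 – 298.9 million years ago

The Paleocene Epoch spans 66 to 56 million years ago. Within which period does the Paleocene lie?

The Paleocene (66–56 Ma) lies entirely within 66–23.03 Ma, the Paleogene Period.

Paleogene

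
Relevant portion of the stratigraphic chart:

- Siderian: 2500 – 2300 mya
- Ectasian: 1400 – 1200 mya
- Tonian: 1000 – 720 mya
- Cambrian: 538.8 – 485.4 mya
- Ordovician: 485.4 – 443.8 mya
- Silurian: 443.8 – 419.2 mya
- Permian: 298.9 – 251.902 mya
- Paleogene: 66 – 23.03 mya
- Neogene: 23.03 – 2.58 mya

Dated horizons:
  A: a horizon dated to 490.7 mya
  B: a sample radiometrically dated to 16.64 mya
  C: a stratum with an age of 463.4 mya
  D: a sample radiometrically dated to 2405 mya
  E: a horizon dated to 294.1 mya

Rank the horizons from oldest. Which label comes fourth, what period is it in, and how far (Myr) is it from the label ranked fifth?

E, in the Permian; 277.46 million years to B

Larger Ma means older, so oldest first: D 2405 > A 490.7 > C 463.4 > E 294.1 > B 16.64.
Counting 4 along gives E (294.1 Ma); the excerpt puts that inside the Permian, 298.9–251.902 Ma.
Next in line is B (16.64 Ma), and 294.1 − 16.64 = 277.46 Myr.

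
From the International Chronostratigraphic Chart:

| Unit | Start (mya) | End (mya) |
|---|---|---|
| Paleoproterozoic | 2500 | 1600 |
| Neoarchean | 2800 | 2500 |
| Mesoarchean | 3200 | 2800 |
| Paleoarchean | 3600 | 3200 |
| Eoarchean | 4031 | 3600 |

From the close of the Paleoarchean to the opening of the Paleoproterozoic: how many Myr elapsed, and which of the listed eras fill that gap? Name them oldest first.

700 million years; Mesoarchean, Neoarchean

End of Paleoarchean = 3200 Ma; start of Paleoproterozoic = 2500 Ma.
Gap = 3200 − 2500 = 700 Myr.
Eras wholly inside 3200–2500 Ma: Mesoarchean (3200–2800), Neoarchean (2800–2500).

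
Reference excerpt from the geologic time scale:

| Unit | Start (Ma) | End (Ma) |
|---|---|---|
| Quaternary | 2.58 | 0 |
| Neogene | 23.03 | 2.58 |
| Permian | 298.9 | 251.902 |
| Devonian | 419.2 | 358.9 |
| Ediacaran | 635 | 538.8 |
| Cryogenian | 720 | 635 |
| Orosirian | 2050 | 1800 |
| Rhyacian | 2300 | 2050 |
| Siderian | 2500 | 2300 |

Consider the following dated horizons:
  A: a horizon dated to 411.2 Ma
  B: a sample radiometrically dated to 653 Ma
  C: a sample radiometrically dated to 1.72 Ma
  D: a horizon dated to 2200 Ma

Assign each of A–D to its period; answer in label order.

A — Devonian; B — Cryogenian; C — Quaternary; D — Rhyacian

A: 411.2 Ma lies in 419.2–358.9 Ma, so Devonian.
B: 653 Ma lies in 720–635 Ma, so Cryogenian.
C: 1.72 Ma lies in 2.58–0 Ma, so Quaternary.
D: 2200 Ma lies in 2300–2050 Ma, so Rhyacian.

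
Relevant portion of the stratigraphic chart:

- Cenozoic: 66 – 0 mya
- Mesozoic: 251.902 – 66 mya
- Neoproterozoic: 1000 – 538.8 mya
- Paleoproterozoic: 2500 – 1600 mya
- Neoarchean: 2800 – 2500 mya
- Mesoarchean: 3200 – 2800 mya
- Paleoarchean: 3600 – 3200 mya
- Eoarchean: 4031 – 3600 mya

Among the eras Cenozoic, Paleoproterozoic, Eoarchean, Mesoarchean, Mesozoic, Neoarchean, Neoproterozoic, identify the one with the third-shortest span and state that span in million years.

Durations: Cenozoic 66; Paleoproterozoic 900; Eoarchean 431; Mesoarchean 400; Mesozoic 185.902; Neoarchean 300; Neoproterozoic 461.2 Myr.
Sorted shortest-first: Cenozoic (66), Mesozoic (185.902), Neoarchean (300), Mesoarchean (400), Eoarchean (431), Neoproterozoic (461.2), Paleoproterozoic (900).
The third shortest is Neoarchean at 300 Myr.

Neoarchean, 300 million years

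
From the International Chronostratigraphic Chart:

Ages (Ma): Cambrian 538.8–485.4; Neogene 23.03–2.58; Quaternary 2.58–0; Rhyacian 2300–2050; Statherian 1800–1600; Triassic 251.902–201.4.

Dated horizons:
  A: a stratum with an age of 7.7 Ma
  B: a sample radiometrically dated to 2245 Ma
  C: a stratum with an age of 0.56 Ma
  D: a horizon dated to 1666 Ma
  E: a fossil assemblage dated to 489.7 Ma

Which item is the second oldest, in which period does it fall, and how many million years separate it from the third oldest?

D, in the Statherian; 1176.3 million years to E

Sorted oldest-first by Ma: B (2245), D (1666), E (489.7), A (7.7), C (0.56).
The second oldest is D at 1666 Ma, which lies in 1800–1600 Ma: the Statherian.
The third oldest is E at 489.7 Ma; separation = |1666 − 489.7| = 1176.3 Myr.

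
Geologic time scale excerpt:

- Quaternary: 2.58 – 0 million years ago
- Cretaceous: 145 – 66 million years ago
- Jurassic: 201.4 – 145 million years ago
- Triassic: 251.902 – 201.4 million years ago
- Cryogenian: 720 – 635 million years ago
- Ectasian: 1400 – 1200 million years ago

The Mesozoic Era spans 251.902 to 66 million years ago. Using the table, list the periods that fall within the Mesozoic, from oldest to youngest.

Triassic, Jurassic, Cretaceous

Periods with both bounds inside 251.902–66 Ma: Triassic (251.902–201.4), Jurassic (201.4–145), Cretaceous (145–66).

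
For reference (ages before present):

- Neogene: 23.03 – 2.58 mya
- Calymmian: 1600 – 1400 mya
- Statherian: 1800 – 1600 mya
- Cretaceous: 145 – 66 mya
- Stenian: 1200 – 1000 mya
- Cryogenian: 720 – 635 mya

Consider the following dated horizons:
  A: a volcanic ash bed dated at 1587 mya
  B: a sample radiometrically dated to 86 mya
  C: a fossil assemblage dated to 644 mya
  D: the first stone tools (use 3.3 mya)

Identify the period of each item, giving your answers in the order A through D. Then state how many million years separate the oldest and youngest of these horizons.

A — Calymmian; B — Cretaceous; C — Cryogenian; D — Neogene; span 1583.7 million years

A: 1587 Ma lies in 1600–1400 Ma, so Calymmian.
B: 86 Ma lies in 145–66 Ma, so Cretaceous.
C: 644 Ma lies in 720–635 Ma, so Cryogenian.
D: 3.3 Ma lies in 23.03–2.58 Ma, so Neogene.
Oldest = 1587 Ma, youngest = 3.3 Ma → span 1583.7 Myr.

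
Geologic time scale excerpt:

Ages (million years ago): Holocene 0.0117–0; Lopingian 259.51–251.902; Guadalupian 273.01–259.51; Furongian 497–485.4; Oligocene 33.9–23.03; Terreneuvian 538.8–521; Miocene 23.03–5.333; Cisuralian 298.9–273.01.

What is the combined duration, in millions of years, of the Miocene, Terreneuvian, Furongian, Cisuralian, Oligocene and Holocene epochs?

83.8687 million years

Duration is start − end for each: (23.03 − 5.333) + (538.8 − 521) + (497 − 485.4) + (298.9 − 273.01) + (33.9 − 23.03) + (0.0117 − 0).
That is 17.697 + 17.8 + 11.6 + 25.89 + 10.87 + 0.0117, which totals 83.8687 million years.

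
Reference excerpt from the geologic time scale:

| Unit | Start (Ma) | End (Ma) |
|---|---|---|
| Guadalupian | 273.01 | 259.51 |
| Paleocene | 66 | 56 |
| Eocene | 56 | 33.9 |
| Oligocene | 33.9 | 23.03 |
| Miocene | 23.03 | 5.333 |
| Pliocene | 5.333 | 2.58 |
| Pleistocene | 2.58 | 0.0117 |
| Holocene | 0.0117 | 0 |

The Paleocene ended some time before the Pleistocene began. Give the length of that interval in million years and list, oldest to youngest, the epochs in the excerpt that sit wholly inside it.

The Paleocene closes at 56 Ma and the Pleistocene opens at 2.58 Ma, so the interval is 56 − 2.58 = 53.42 Myr.
An epoch fits inside if it starts at or after 56 Ma and ends at or before 2.58 Ma; oldest first that gives Eocene, Oligocene, Miocene, Pliocene.

53.42 million years; Eocene, Oligocene, Miocene, Pliocene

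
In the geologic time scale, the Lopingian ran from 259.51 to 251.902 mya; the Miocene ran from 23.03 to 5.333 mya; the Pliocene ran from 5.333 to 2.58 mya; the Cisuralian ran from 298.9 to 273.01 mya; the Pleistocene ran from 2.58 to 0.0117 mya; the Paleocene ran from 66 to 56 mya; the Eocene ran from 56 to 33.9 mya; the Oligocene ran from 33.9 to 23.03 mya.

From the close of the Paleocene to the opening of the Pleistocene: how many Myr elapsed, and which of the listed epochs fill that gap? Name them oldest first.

53.42 million years; Eocene, Oligocene, Miocene, Pliocene

The Paleocene closes at 56 Ma and the Pleistocene opens at 2.58 Ma, so the interval is 56 − 2.58 = 53.42 Myr.
An epoch fits inside if it starts at or after 56 Ma and ends at or before 2.58 Ma; oldest first that gives Eocene, Oligocene, Miocene, Pliocene.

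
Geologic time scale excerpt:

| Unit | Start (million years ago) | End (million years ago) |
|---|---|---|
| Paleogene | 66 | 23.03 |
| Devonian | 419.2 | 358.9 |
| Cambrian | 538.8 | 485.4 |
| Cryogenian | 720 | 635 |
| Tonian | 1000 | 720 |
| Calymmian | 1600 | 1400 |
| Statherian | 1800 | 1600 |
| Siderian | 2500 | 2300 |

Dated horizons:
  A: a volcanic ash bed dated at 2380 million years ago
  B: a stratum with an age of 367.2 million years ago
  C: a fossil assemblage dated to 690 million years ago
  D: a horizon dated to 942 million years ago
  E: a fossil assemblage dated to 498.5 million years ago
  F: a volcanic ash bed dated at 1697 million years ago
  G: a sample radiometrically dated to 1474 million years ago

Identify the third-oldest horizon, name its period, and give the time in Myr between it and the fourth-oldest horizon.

G, in the Calymmian; 532 million years to D

Larger Ma means older, so oldest first: A 2380 > F 1697 > G 1474 > D 942 > C 690 > E 498.5 > B 367.2.
Counting 3 along gives G (1474 Ma); the excerpt puts that inside the Calymmian, 1600–1400 Ma.
Next in line is D (942 Ma), and 1474 − 942 = 532 Myr.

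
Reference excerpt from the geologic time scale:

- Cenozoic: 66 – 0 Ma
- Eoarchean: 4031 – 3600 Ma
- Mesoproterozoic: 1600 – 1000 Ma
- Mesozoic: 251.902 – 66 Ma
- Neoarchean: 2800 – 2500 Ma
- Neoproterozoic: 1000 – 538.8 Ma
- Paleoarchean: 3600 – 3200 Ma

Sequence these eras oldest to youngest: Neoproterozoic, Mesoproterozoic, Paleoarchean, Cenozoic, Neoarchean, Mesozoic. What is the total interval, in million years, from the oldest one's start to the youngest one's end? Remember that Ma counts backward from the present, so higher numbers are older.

From the excerpt: Neoproterozoic 1000–538.8; Mesoproterozoic 1600–1000; Paleoarchean 3600–3200; Cenozoic 66–0; Neoarchean 2800–2500; Mesozoic 251.902–66 (Ma).
Larger Ma is earlier, so the oldest is Paleoarchean and the youngest is Cenozoic; oldest to youngest: Paleoarchean, Neoarchean, Mesoproterozoic, Neoproterozoic, Mesozoic, Cenozoic.
Oldest start 3600 minus youngest end 0 gives 3600 Myr overall.

Paleoarchean, Neoarchean, Mesoproterozoic, Neoproterozoic, Mesozoic, Cenozoic; total span 3600 Myr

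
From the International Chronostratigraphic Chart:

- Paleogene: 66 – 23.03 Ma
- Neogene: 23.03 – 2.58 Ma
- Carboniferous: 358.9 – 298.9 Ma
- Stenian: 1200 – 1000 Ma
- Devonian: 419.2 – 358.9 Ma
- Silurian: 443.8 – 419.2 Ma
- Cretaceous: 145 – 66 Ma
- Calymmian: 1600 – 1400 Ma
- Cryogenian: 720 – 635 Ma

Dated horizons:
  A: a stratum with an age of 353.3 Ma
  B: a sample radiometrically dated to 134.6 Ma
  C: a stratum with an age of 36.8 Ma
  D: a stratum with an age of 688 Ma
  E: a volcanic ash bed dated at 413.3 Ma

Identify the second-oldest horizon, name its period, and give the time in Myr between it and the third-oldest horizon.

E, in the Devonian; 60 million years to A

Sorted oldest-first by Ma: D (688), E (413.3), A (353.3), B (134.6), C (36.8).
The second oldest is E at 413.3 Ma, which lies in 419.2–358.9 Ma: the Devonian.
The third oldest is A at 353.3 Ma; separation = |413.3 − 353.3| = 60 Myr.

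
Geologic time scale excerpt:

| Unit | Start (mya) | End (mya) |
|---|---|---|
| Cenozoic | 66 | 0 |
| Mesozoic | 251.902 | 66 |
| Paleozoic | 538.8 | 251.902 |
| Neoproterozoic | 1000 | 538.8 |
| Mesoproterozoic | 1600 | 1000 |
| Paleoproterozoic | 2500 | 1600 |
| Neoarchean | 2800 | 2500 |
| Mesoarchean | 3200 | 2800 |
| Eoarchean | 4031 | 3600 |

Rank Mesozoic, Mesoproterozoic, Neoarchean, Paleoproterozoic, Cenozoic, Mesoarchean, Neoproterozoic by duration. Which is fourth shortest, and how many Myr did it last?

Mesoarchean, 400 million years

Start − end for each: Mesozoic 251.902 − 66 = 185.902; Mesoproterozoic 1600 − 1000 = 600; Neoarchean 2800 − 2500 = 300; Paleoproterozoic 2500 − 1600 = 900; Cenozoic 66 − 0 = 66; Mesoarchean 3200 − 2800 = 400; Neoproterozoic 1000 − 538.8 = 461.2.
Ranking these from shortest: Cenozoic < Mesozoic < Neoarchean < Mesoarchean < Neoproterozoic < Mesoproterozoic < Paleoproterozoic.
Position 4 in that ranking is Mesoarchean, which lasted 400 Myr.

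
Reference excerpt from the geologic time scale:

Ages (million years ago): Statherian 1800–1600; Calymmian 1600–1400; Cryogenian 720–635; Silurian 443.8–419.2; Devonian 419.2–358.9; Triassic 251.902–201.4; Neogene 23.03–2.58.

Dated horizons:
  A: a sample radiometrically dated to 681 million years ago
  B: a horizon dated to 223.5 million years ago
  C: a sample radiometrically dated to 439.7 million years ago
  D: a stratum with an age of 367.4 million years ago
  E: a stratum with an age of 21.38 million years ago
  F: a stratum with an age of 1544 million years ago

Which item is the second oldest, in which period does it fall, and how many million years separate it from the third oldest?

Sorted oldest-first by Ma: F (1544), A (681), C (439.7), D (367.4), B (223.5), E (21.38).
The second oldest is A at 681 Ma, which lies in 720–635 Ma: the Cryogenian.
The third oldest is C at 439.7 Ma; separation = |681 − 439.7| = 241.3 Myr.

A, in the Cryogenian; 241.3 million years to C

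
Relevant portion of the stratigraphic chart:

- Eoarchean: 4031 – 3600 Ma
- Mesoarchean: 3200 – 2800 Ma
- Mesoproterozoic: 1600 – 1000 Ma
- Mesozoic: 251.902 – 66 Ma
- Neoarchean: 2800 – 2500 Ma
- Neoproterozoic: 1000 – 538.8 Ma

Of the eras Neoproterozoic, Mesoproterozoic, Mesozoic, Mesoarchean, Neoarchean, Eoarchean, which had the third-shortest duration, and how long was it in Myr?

Durations: Neoproterozoic 461.2; Mesoproterozoic 600; Mesozoic 185.902; Mesoarchean 400; Neoarchean 300; Eoarchean 431 Myr.
Sorted shortest-first: Mesozoic (185.902), Neoarchean (300), Mesoarchean (400), Eoarchean (431), Neoproterozoic (461.2), Mesoproterozoic (600).
The third shortest is Mesoarchean at 400 Myr.

Mesoarchean, 400 million years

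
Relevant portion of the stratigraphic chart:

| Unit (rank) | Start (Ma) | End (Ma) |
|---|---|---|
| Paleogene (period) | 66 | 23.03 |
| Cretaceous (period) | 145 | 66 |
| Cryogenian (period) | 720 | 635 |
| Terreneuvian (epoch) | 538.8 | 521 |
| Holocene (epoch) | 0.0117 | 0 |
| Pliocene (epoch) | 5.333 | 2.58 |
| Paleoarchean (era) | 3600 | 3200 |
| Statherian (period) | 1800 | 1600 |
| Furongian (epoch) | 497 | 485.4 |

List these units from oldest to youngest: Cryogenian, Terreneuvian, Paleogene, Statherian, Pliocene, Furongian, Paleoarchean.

Paleoarchean, Statherian, Cryogenian, Terreneuvian, Furongian, Paleogene, Pliocene

The oldest of these is Paleoarchean (starts 3600 Ma) and the youngest is Pliocene (ends 2.58 Ma).
In between, by decreasing start age: Statherian (1800), Cryogenian (720), Terreneuvian (538.8), Furongian (497), Paleogene (66).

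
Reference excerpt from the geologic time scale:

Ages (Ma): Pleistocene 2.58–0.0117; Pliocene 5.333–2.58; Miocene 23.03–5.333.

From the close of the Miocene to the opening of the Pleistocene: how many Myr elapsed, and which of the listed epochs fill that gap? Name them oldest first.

2.753 million years; Pliocene

The Miocene closes at 5.333 Ma and the Pleistocene opens at 2.58 Ma, so the interval is 5.333 − 2.58 = 2.753 Myr.
An epoch fits inside if it starts at or after 5.333 Ma and ends at or before 2.58 Ma; oldest first that gives Pliocene.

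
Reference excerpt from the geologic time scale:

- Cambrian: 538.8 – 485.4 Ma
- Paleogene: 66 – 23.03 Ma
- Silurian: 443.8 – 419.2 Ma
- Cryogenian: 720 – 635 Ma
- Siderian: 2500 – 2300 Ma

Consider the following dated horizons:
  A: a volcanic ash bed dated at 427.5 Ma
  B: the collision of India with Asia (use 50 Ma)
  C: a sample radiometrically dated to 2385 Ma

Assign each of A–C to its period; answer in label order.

A — Silurian; B — Paleogene; C — Siderian

A: 427.5 Ma lies in 443.8–419.2 Ma, so Silurian.
B: 50 Ma lies in 66–23.03 Ma, so Paleogene.
C: 2385 Ma lies in 2500–2300 Ma, so Siderian.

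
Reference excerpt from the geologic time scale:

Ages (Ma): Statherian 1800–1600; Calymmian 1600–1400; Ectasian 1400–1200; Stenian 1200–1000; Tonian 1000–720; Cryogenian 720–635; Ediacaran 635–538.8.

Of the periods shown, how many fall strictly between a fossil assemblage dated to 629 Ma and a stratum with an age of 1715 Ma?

1715 Ma sits inside the Statherian (1800–1600) and 629 Ma inside the Ediacaran (635–538.8); neither of those is wholly between the two dates.
The listed periods lying completely between them are Calymmian, Ectasian, Stenian, Tonian, Cryogenian — 5 in all.

5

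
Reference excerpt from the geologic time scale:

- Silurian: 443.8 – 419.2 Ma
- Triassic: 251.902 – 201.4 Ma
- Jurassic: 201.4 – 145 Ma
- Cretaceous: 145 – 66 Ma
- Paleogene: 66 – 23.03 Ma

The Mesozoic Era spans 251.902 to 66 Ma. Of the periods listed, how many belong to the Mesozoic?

Periods inside 251.902–66 Ma: Triassic, Jurassic, Cretaceous — 3 in total.

3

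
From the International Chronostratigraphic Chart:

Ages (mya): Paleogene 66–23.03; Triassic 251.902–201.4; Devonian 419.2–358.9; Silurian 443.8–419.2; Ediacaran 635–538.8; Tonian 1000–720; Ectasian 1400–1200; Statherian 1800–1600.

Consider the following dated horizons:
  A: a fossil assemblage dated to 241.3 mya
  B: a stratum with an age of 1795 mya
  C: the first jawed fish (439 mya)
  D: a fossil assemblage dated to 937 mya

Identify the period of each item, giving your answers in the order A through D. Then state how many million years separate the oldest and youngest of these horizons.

A — Triassic; B — Statherian; C — Silurian; D — Tonian; span 1553.7 million years

A: 241.3 Ma lies in 251.902–201.4 Ma, so Triassic.
B: 1795 Ma lies in 1800–1600 Ma, so Statherian.
C: 439 Ma lies in 443.8–419.2 Ma, so Silurian.
D: 937 Ma lies in 1000–720 Ma, so Tonian.
Oldest = 1795 Ma, youngest = 241.3 Ma → span 1553.7 Myr.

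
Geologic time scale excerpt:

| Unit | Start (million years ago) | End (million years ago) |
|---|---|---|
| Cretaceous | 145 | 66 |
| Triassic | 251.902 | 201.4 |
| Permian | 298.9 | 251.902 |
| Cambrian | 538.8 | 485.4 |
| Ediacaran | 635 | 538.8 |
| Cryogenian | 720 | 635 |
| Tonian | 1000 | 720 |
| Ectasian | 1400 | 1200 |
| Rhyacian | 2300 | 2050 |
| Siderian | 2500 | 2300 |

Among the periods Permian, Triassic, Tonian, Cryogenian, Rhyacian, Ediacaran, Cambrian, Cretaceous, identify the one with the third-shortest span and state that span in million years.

Start − end for each: Permian 298.9 − 251.902 = 46.998; Triassic 251.902 − 201.4 = 50.502; Tonian 1000 − 720 = 280; Cryogenian 720 − 635 = 85; Rhyacian 2300 − 2050 = 250; Ediacaran 635 − 538.8 = 96.2; Cambrian 538.8 − 485.4 = 53.4; Cretaceous 145 − 66 = 79.
Ranking these from shortest: Permian < Triassic < Cambrian < Cretaceous < Cryogenian < Ediacaran < Rhyacian < Tonian.
Position 3 in that ranking is Cambrian, which lasted 53.4 Myr.

Cambrian, 53.4 million years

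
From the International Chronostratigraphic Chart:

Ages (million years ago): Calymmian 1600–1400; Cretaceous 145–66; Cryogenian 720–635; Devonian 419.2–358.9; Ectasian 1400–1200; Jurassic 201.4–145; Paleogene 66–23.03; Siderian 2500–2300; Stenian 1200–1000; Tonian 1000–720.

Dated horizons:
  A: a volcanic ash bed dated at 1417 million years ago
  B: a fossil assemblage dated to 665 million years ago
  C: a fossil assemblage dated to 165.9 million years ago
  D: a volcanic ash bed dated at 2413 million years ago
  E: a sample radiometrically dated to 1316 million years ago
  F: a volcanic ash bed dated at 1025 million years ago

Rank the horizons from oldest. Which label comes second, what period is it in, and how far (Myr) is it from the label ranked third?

A, in the Calymmian; 101 million years to E

Larger Ma means older, so oldest first: D 2413 > A 1417 > E 1316 > F 1025 > B 665 > C 165.9.
Counting 2 along gives A (1417 Ma); the excerpt puts that inside the Calymmian, 1600–1400 Ma.
Next in line is E (1316 Ma), and 1417 − 1316 = 101 Myr.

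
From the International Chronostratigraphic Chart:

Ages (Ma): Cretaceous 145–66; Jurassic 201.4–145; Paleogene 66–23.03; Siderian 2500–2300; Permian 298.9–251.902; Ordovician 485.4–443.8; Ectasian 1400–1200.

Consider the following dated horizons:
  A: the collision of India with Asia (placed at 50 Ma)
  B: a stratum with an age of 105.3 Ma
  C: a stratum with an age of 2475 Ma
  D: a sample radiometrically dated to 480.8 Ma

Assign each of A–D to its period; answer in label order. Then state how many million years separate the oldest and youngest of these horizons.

A — Paleogene; B — Cretaceous; C — Siderian; D — Ordovician; span 2425 million years

Match each age against the start–end ranges in the excerpt: A = 50 Ma → Paleogene (66–23.03); B = 105.3 Ma → Cretaceous (145–66); C = 2475 Ma → Siderian (2500–2300); D = 480.8 Ma → Ordovician (485.4–443.8).
The largest age is 2475 Ma and the smallest is 50 Ma; their difference is 2425 Myr.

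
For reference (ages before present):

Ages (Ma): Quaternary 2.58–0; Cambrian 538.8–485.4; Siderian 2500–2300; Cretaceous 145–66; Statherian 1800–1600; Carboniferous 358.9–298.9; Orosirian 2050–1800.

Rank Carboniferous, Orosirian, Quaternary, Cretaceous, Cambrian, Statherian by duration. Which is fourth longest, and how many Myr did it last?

Carboniferous, 60 million years

Start − end for each: Carboniferous 358.9 − 298.9 = 60; Orosirian 2050 − 1800 = 250; Quaternary 2.58 − 0 = 2.58; Cretaceous 145 − 66 = 79; Cambrian 538.8 − 485.4 = 53.4; Statherian 1800 − 1600 = 200.
Ranking these from longest: Orosirian > Statherian > Cretaceous > Carboniferous > Cambrian > Quaternary.
Position 4 in that ranking is Carboniferous, which lasted 60 Myr.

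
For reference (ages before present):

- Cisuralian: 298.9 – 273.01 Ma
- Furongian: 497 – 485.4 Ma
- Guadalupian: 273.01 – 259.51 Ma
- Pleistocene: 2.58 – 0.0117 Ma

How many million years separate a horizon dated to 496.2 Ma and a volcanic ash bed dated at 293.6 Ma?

202.6 million years

496.2 − 293.6 = 202.6 million years.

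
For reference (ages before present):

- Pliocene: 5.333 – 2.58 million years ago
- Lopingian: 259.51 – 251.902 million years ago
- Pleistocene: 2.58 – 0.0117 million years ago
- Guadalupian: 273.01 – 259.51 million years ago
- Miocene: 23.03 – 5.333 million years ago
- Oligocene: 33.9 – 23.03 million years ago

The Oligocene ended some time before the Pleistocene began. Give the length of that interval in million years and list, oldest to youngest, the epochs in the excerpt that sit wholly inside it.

20.45 million years; Miocene, Pliocene

End of Oligocene = 23.03 Ma; start of Pleistocene = 2.58 Ma.
Gap = 23.03 − 2.58 = 20.45 Myr.
Epochs wholly inside 23.03–2.58 Ma: Miocene (23.03–5.333), Pliocene (5.333–2.58).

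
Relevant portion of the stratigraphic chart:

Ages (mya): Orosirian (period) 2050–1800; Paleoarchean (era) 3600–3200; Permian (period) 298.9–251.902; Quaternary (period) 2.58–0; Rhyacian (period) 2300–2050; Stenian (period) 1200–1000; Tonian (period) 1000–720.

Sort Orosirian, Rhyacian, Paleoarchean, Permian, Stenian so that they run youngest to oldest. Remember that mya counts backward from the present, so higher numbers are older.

Sorting by start age (ascending Ma, since larger Ma = older): Permian start 298.9, Stenian start 1200, Orosirian start 2050, Rhyacian start 2300, Paleoarchean start 3600.

Permian, Stenian, Orosirian, Rhyacian, Paleoarchean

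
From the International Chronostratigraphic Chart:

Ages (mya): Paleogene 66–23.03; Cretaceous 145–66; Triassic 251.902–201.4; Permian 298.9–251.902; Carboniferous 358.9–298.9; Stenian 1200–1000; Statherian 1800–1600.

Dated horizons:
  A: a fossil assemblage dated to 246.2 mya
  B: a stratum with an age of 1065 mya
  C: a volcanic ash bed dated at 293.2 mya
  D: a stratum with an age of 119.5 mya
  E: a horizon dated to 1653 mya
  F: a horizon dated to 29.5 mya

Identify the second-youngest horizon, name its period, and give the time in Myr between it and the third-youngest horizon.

D, in the Cretaceous; 126.7 million years to A

Sorted youngest-first by Ma: F (29.5), D (119.5), A (246.2), C (293.2), B (1065), E (1653).
The second youngest is D at 119.5 Ma, which lies in 145–66 Ma: the Cretaceous.
The third youngest is A at 246.2 Ma; separation = |119.5 − 246.2| = 126.7 Myr.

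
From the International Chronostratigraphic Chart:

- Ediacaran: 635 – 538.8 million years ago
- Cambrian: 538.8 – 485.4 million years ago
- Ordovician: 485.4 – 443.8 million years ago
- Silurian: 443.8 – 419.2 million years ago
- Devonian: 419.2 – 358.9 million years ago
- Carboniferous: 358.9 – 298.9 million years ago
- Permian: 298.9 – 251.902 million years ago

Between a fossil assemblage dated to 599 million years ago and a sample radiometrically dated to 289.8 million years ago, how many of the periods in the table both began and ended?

5

The older date is 599 Ma and the younger is 289.8 Ma.
Periods with start < 599 and end > 289.8 Ma: Cambrian (538.8–485.4), Ordovician (485.4–443.8), Silurian (443.8–419.2), Devonian (419.2–358.9), Carboniferous (358.9–298.9).
That is 5 complete periods.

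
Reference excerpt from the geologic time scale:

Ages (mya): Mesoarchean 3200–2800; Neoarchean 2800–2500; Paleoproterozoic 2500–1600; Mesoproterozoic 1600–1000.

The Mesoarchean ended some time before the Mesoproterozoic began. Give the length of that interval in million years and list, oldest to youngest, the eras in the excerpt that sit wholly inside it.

The Mesoarchean closes at 2800 Ma and the Mesoproterozoic opens at 1600 Ma, so the interval is 2800 − 1600 = 1200 Myr.
An era fits inside if it starts at or after 2800 Ma and ends at or before 1600 Ma; oldest first that gives Neoarchean, Paleoproterozoic.

1200 million years; Neoarchean, Paleoproterozoic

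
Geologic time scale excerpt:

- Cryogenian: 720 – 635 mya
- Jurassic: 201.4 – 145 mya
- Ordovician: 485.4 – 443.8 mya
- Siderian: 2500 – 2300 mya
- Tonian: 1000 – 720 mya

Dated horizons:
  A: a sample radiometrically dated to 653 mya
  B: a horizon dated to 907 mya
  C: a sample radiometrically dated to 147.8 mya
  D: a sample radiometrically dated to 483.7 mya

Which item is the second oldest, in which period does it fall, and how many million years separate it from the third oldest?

Larger Ma means older, so oldest first: B 907 > A 653 > D 483.7 > C 147.8.
Counting 2 along gives A (653 Ma); the excerpt puts that inside the Cryogenian, 720–635 Ma.
Next in line is D (483.7 Ma), and 653 − 483.7 = 169.3 Myr.

A, in the Cryogenian; 169.3 million years to D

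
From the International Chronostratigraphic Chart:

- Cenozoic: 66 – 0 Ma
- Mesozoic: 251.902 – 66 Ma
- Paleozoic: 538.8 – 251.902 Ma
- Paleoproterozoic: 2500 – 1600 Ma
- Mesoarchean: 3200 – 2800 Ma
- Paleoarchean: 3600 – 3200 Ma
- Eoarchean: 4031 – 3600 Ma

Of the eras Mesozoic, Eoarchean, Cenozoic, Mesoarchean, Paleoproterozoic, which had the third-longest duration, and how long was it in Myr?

Durations: Mesozoic 185.902; Eoarchean 431; Cenozoic 66; Mesoarchean 400; Paleoproterozoic 900 Myr.
Sorted longest-first: Paleoproterozoic (900), Eoarchean (431), Mesoarchean (400), Mesozoic (185.902), Cenozoic (66).
The third longest is Mesoarchean at 400 Myr.

Mesoarchean, 400 million years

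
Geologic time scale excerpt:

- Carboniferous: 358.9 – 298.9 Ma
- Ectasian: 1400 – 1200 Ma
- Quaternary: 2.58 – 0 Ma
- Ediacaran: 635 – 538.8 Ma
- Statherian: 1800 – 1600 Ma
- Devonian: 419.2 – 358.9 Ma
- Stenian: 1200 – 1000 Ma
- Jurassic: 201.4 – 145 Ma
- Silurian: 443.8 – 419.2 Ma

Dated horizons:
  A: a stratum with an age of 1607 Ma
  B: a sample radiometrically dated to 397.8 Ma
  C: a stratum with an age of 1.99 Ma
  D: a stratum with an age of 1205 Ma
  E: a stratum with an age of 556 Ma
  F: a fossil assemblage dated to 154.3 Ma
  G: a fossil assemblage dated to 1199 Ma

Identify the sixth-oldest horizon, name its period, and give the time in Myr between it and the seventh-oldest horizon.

F, in the Jurassic; 152.31 million years to C

Larger Ma means older, so oldest first: A 1607 > D 1205 > G 1199 > E 556 > B 397.8 > F 154.3 > C 1.99.
Counting 6 along gives F (154.3 Ma); the excerpt puts that inside the Jurassic, 201.4–145 Ma.
Next in line is C (1.99 Ma), and 154.3 − 1.99 = 152.31 Myr.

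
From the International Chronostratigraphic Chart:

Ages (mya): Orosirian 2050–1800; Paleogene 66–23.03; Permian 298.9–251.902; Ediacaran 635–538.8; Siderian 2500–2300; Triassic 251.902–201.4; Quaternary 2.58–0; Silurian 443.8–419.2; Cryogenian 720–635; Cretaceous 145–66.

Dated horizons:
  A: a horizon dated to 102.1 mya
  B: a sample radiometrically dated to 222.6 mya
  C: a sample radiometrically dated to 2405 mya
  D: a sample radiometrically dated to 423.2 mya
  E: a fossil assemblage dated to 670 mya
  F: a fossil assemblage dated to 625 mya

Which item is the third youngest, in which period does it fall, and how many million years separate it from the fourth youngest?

Smaller Ma means younger, so youngest first: A 102.1 < B 222.6 < D 423.2 < F 625 < E 670 < C 2405.
Counting 3 along gives D (423.2 Ma); the excerpt puts that inside the Silurian, 443.8–419.2 Ma.
Next in line is F (625 Ma), and 625 − 423.2 = 201.8 Myr.

D, in the Silurian; 201.8 million years to F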